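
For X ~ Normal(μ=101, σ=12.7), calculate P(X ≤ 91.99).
0.239023

We have X ~ Normal(μ=101, σ=12.7).

The CDF gives us P(X ≤ k).

Using the CDF:
P(X ≤ 91.99) = 0.239023

This means there's approximately a 23.9% chance that X is at most 91.99.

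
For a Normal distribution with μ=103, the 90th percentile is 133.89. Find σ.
σ = 24.1036

For X ~ Normal(μ, σ), the p-th percentile satisfies x = μ + z_p × σ,
where z_p = Φ⁻¹(p) is the standard normal quantile.

Step 1: z_{0.9} = Φ⁻¹(0.9) = 1.2816

Step 2: Solve for σ:
133.89 = 103 + 1.2816 × σ
σ = (133.89 - 103) / 1.2816
σ = 30.89 / 1.2816
σ = 24.1036

Verification: μ + z × σ = 103 + 1.2816 × 24.1036 = 133.89 ✓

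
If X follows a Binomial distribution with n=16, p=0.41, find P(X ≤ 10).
0.976601

We have X ~ Binomial(n=16, p=0.41).

The CDF gives us P(X ≤ k).

Using the CDF:
P(X ≤ 10) = 0.976601

This means there's approximately a 97.7% chance that X is at most 10.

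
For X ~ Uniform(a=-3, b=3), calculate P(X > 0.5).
0.416667

We have X ~ Uniform(a=-3, b=3).

P(X > 0.5) = 1 - P(X ≤ 0.5)
                = 1 - F(0.5)
                = 1 - 0.583333
                = 0.416667

So there's approximately a 41.7% chance that X exceeds 0.5.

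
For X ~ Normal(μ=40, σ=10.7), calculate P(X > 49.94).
0.176452

We have X ~ Normal(μ=40, σ=10.7).

P(X > 49.94) = 1 - P(X ≤ 49.94)
                = 1 - F(49.94)
                = 1 - 0.823548
                = 0.176452

So there's approximately a 17.6% chance that X exceeds 49.94.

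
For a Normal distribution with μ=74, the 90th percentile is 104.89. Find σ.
σ = 24.1036

For X ~ Normal(μ, σ), the p-th percentile satisfies x = μ + z_p × σ,
where z_p = Φ⁻¹(p) is the standard normal quantile.

Step 1: z_{0.9} = Φ⁻¹(0.9) = 1.2816

Step 2: Solve for σ:
104.89 = 74 + 1.2816 × σ
σ = (104.89 - 74) / 1.2816
σ = 30.89 / 1.2816
σ = 24.1036

Verification: μ + z × σ = 74 + 1.2816 × 24.1036 = 104.89 ✓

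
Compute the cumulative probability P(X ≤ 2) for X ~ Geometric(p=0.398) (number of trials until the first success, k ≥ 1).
0.637596

We have X ~ Geometric(p=0.398) (number of trials until the first success, k ≥ 1).

The CDF gives us P(X ≤ k).

Using the CDF:
P(X ≤ 2) = 0.637596

This means there's approximately a 63.8% chance that X is at most 2.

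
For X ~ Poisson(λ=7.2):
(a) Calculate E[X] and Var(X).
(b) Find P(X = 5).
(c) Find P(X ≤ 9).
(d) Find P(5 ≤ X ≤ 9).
(a) E[X] = 7.2000, Var(X) = 7.2000
(b) P(X = 5) = 0.120382
(c) P(X ≤ 9) = 0.809650
(d) P(5 ≤ X ≤ 9) = 0.654134

We have X ~ Poisson(λ=7.2).

(a) Moments:
E[X] = 7.2000
Var(X) = 7.2000
σ = √Var(X) = 2.6833

(b) Point probability using PMF:
P(X = 5) = 0.120382

(c) Cumulative probability using CDF:
P(X ≤ 9) = F(9) = 0.809650

(d) Range probability:
P(5 ≤ X ≤ 9) = P(X ≤ 9) - P(X ≤ 4)
                   = F(9) - F(4)
                   = 0.809650 - 0.155516
                   = 0.654134

This means approximately 65.4% of outcomes fall in the interval [5, 9].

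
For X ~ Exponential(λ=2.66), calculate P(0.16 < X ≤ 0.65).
0.475916

We have X ~ Exponential(λ=2.66).

To find P(0.16 < X ≤ 0.65), we use:
P(0.16 < X ≤ 0.65) = P(X ≤ 0.65) - P(X ≤ 0.16)
                 = F(0.65) - F(0.16)
                 = 0.822538 - 0.346622
                 = 0.475916

So there's approximately a 47.6% chance that X falls in this range.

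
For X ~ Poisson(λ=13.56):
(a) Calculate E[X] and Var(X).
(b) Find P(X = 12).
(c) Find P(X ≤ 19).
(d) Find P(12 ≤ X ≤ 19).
(a) E[X] = 13.5600, Var(X) = 13.5600
(b) P(X = 12) = 0.104171
(c) P(X ≤ 19) = 0.940078
(d) P(12 ≤ X ≤ 19) = 0.641187

We have X ~ Poisson(λ=13.56).

(a) Moments:
E[X] = 13.5600
Var(X) = 13.5600
σ = √Var(X) = 3.6824

(b) Point probability using PMF:
P(X = 12) = 0.104171

(c) Cumulative probability using CDF:
P(X ≤ 19) = F(19) = 0.940078

(d) Range probability:
P(12 ≤ X ≤ 19) = P(X ≤ 19) - P(X ≤ 11)
                   = F(19) - F(11)
                   = 0.940078 - 0.298891
                   = 0.641187

This means approximately 64.1% of outcomes fall in the interval [12, 19].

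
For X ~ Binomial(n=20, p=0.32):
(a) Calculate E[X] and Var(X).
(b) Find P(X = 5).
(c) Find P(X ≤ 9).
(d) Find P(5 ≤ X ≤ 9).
(a) E[X] = 6.4000, Var(X) = 4.3520
(b) P(X = 5) = 0.159892
(c) P(X ≤ 9) = 0.928101
(d) P(5 ≤ X ≤ 9) = 0.745378

We have X ~ Binomial(n=20, p=0.32).

(a) Moments:
E[X] = 6.4000
Var(X) = 4.3520
σ = √Var(X) = 2.0861

(b) Point probability using PMF:
P(X = 5) = 0.159892

(c) Cumulative probability using CDF:
P(X ≤ 9) = F(9) = 0.928101

(d) Range probability:
P(5 ≤ X ≤ 9) = P(X ≤ 9) - P(X ≤ 4)
                   = F(9) - F(4)
                   = 0.928101 - 0.182723
                   = 0.745378

This means approximately 74.5% of outcomes fall in the interval [5, 9].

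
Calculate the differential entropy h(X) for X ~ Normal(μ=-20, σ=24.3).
4.6094 nats

We have X ~ Normal(μ=-20, σ=24.3).

The differential entropy measures the uncertainty or information content of the distribution.

For a Normal distribution with μ=-20, σ=24.3:
h(X) = 4.6094 nats

(In bits, this would be 6.6500 bits.)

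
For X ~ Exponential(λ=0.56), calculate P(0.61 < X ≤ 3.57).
0.575189

We have X ~ Exponential(λ=0.56).

To find P(0.61 < X ≤ 3.57), we use:
P(0.61 < X ≤ 3.57) = P(X ≤ 3.57) - P(X ≤ 0.61)
                 = F(3.57) - F(0.61)
                 = 0.864556 - 0.289368
                 = 0.575189

So there's approximately a 57.5% chance that X falls in this range.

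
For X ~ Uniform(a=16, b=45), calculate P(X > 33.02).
0.413103

We have X ~ Uniform(a=16, b=45).

P(X > 33.02) = 1 - P(X ≤ 33.02)
                = 1 - F(33.02)
                = 1 - 0.586897
                = 0.413103

So there's approximately a 41.3% chance that X exceeds 33.02.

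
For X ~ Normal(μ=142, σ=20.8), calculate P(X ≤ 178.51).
0.960395

We have X ~ Normal(μ=142, σ=20.8).

The CDF gives us P(X ≤ k).

Using the CDF:
P(X ≤ 178.51) = 0.960395

This means there's approximately a 96.0% chance that X is at most 178.51.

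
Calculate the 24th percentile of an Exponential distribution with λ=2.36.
0.1163

We have X ~ Exponential(λ=2.36).

We want to find x such that P(X ≤ x) = 0.24.

This is the 24th percentile, which means 24% of values fall below this point.

Using the inverse CDF (quantile function):
x = F⁻¹(0.24) = 0.1163

Verification: P(X ≤ 0.1163) = 0.24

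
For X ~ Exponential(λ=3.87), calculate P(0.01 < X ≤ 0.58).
0.856069

We have X ~ Exponential(λ=3.87).

To find P(0.01 < X ≤ 0.58), we use:
P(0.01 < X ≤ 0.58) = P(X ≤ 0.58) - P(X ≤ 0.01)
                 = F(0.58) - F(0.01)
                 = 0.894030 - 0.037961
                 = 0.856069

So there's approximately a 85.6% chance that X falls in this range.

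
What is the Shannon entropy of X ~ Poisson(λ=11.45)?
2.6303 nats

We have X ~ Poisson(λ=11.45).

The Shannon entropy measures the uncertainty or information content of the distribution.

For a Poisson distribution with λ=11.45:
H(X) = 2.6303 nats

(In bits, this would be 3.7947 bits.)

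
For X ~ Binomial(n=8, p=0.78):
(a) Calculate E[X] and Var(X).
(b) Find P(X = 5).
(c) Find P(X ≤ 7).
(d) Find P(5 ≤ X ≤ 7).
(a) E[X] = 6.2400, Var(X) = 1.3728
(b) P(X = 5) = 0.172159
(c) P(X ≤ 7) = 0.862989
(d) P(5 ≤ X ≤ 7) = 0.786503

We have X ~ Binomial(n=8, p=0.78).

(a) Moments:
E[X] = 6.2400
Var(X) = 1.3728
σ = √Var(X) = 1.1717

(b) Point probability using PMF:
P(X = 5) = 0.172159

(c) Cumulative probability using CDF:
P(X ≤ 7) = F(7) = 0.862989

(d) Range probability:
P(5 ≤ X ≤ 7) = P(X ≤ 7) - P(X ≤ 4)
                   = F(7) - F(4)
                   = 0.862989 - 0.076485
                   = 0.786503

This means approximately 78.7% of outcomes fall in the interval [5, 7].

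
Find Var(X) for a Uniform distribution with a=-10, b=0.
8.3333

We have X ~ Uniform(a=-10, b=0).

For a Uniform distribution with a=-10, b=0:
Var(X) = 8.3333

The variance measures the spread of the distribution around the mean.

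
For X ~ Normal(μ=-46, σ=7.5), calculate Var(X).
56.2500

We have X ~ Normal(μ=-46, σ=7.5).

For a Normal distribution with μ=-46, σ=7.5:
Var(X) = 56.2500

The variance measures the spread of the distribution around the mean.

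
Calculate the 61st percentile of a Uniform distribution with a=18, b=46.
35.0800

We have X ~ Uniform(a=18, b=46).

We want to find x such that P(X ≤ x) = 0.61.

This is the 61st percentile, which means 61% of values fall below this point.

Using the inverse CDF (quantile function):
x = F⁻¹(0.61) = 35.0800

Verification: P(X ≤ 35.0800) = 0.61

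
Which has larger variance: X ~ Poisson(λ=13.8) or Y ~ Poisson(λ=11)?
X has larger variance (13.8000 > 11.0000)

Compute the variance for each distribution:

X ~ Poisson(λ=13.8):
Var(X) = 13.8000

Y ~ Poisson(λ=11):
Var(Y) = 11.0000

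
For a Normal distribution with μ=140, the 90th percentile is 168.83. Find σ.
σ = 22.4962

For X ~ Normal(μ, σ), the p-th percentile satisfies x = μ + z_p × σ,
where z_p = Φ⁻¹(p) is the standard normal quantile.

Step 1: z_{0.9} = Φ⁻¹(0.9) = 1.2816

Step 2: Solve for σ:
168.83 = 140 + 1.2816 × σ
σ = (168.83 - 140) / 1.2816
σ = 28.83 / 1.2816
σ = 22.4962

Verification: μ + z × σ = 140 + 1.2816 × 22.4962 = 168.83 ✓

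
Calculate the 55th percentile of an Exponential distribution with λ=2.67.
0.2991

We have X ~ Exponential(λ=2.67).

We want to find x such that P(X ≤ x) = 0.55.

This is the 55th percentile, which means 55% of values fall below this point.

Using the inverse CDF (quantile function):
x = F⁻¹(0.55) = 0.2991

Verification: P(X ≤ 0.2991) = 0.55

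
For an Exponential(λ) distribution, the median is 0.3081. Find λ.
λ = 2.2497

For X ~ Exponential(λ), the CDF is F(x) = 1 - e^(-λx).
The median m satisfies F(m) = 0.5:
1 - e^(-λm) = 0.5
e^(-λm) = 0.5
λm = ln(2)
m = ln(2) / λ

Given m = 0.3081:
λ = ln(2) / 0.3081 = 0.693147 / 0.3081 = 2.2497

Verification: ln(2) / 2.2497 = 0.3081 ✓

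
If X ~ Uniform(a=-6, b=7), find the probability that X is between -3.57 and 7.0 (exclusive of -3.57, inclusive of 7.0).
0.813077

We have X ~ Uniform(a=-6, b=7).

To find P(-3.57 < X ≤ 7.0), we use:
P(-3.57 < X ≤ 7.0) = P(X ≤ 7.0) - P(X ≤ -3.57)
                 = F(7.0) - F(-3.57)
                 = 1.000000 - 0.186923
                 = 0.813077

So there's approximately a 81.3% chance that X falls in this range.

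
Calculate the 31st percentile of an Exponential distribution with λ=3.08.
0.1205

We have X ~ Exponential(λ=3.08).

We want to find x such that P(X ≤ x) = 0.31.

This is the 31st percentile, which means 31% of values fall below this point.

Using the inverse CDF (quantile function):
x = F⁻¹(0.31) = 0.1205

Verification: P(X ≤ 0.1205) = 0.31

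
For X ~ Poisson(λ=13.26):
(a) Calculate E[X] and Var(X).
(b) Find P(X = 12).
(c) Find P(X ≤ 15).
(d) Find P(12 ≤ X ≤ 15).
(a) E[X] = 13.2600, Var(X) = 13.2600
(b) P(X = 12) = 0.107508
(c) P(X ≤ 15) = 0.740160
(d) P(12 ≤ X ≤ 15) = 0.412842

We have X ~ Poisson(λ=13.26).

(a) Moments:
E[X] = 13.2600
Var(X) = 13.2600
σ = √Var(X) = 3.6414

(b) Point probability using PMF:
P(X = 12) = 0.107508

(c) Cumulative probability using CDF:
P(X ≤ 15) = F(15) = 0.740160

(d) Range probability:
P(12 ≤ X ≤ 15) = P(X ≤ 15) - P(X ≤ 11)
                   = F(15) - F(11)
                   = 0.740160 - 0.327319
                   = 0.412842

This means approximately 41.3% of outcomes fall in the interval [12, 15].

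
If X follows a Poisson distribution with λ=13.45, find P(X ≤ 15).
0.722506

We have X ~ Poisson(λ=13.45).

The CDF gives us P(X ≤ k).

Using the CDF:
P(X ≤ 15) = 0.722506

This means there's approximately a 72.3% chance that X is at most 15.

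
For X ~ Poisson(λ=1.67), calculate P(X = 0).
0.188247

We have X ~ Poisson(λ=1.67).

For a Poisson distribution, the PMF gives us the probability of each outcome.

Using the PMF formula:
P(X = 0) = 0.188247

Rounded to 4 decimal places: 0.1882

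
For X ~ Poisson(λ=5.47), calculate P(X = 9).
0.050878

We have X ~ Poisson(λ=5.47).

For a Poisson distribution, the PMF gives us the probability of each outcome.

Using the PMF formula:
P(X = 9) = 0.050878

Rounded to 4 decimal places: 0.0509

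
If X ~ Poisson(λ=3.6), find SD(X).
1.8974

We have X ~ Poisson(λ=3.6).

For a Poisson distribution with λ=3.6:
σ = √Var(X) = 1.8974

The standard deviation is the square root of the variance.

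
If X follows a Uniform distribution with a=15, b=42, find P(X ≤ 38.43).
0.867778

We have X ~ Uniform(a=15, b=42).

The CDF gives us P(X ≤ k).

Using the CDF:
P(X ≤ 38.43) = 0.867778

This means there's approximately a 86.8% chance that X is at most 38.43.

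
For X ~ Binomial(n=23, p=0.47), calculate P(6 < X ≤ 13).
0.835502

We have X ~ Binomial(n=23, p=0.47).

To find P(6 < X ≤ 13), we use:
P(6 < X ≤ 13) = P(X ≤ 13) - P(X ≤ 6)
                 = F(13) - F(6)
                 = 0.869416 - 0.033914
                 = 0.835502

So there's approximately a 83.6% chance that X falls in this range.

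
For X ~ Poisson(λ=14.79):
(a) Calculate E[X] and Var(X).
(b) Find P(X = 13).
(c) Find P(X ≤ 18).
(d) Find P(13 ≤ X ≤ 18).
(a) E[X] = 14.7900, Var(X) = 14.7900
(b) P(X = 13) = 0.098195
(c) P(X ≤ 18) = 0.833985
(d) P(13 ≤ X ≤ 18) = 0.548610

We have X ~ Poisson(λ=14.79).

(a) Moments:
E[X] = 14.7900
Var(X) = 14.7900
σ = √Var(X) = 3.8458

(b) Point probability using PMF:
P(X = 13) = 0.098195

(c) Cumulative probability using CDF:
P(X ≤ 18) = F(18) = 0.833985

(d) Range probability:
P(13 ≤ X ≤ 18) = P(X ≤ 18) - P(X ≤ 12)
                   = F(18) - F(12)
                   = 0.833985 - 0.285375
                   = 0.548610

This means approximately 54.9% of outcomes fall in the interval [13, 18].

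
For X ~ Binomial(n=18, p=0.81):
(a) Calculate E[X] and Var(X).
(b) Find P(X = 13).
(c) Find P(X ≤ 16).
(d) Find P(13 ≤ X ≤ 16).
(a) E[X] = 14.5800, Var(X) = 2.7702
(b) P(X = 13) = 0.137073
(c) P(X ≤ 16) = 0.882352
(d) P(13 ≤ X ≤ 16) = 0.772689

We have X ~ Binomial(n=18, p=0.81).

(a) Moments:
E[X] = 14.5800
Var(X) = 2.7702
σ = √Var(X) = 1.6644

(b) Point probability using PMF:
P(X = 13) = 0.137073

(c) Cumulative probability using CDF:
P(X ≤ 16) = F(16) = 0.882352

(d) Range probability:
P(13 ≤ X ≤ 16) = P(X ≤ 16) - P(X ≤ 12)
                   = F(16) - F(12)
                   = 0.882352 - 0.109663
                   = 0.772689

This means approximately 77.3% of outcomes fall in the interval [13, 16].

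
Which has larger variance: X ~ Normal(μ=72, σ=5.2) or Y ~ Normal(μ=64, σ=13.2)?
Y has larger variance (174.2400 > 27.0400)

Compute the variance for each distribution:

X ~ Normal(μ=72, σ=5.2):
Var(X) = 27.0400

Y ~ Normal(μ=64, σ=13.2):
Var(Y) = 174.2400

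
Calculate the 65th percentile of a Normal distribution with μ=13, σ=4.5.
14.7339

We have X ~ Normal(μ=13, σ=4.5).

We want to find x such that P(X ≤ x) = 0.65.

This is the 65th percentile, which means 65% of values fall below this point.

Using the inverse CDF (quantile function):
x = F⁻¹(0.65) = 14.7339

Verification: P(X ≤ 14.7339) = 0.65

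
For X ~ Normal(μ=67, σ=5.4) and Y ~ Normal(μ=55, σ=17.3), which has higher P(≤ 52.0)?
Y has higher probability (P(Y ≤ 52.0) = 0.4312 > P(X ≤ 52.0) = 0.0027)

Compute P(≤ 52.0) for each distribution:

X ~ Normal(μ=67, σ=5.4):
P(X ≤ 52.0) = 0.0027

Y ~ Normal(μ=55, σ=17.3):
P(Y ≤ 52.0) = 0.4312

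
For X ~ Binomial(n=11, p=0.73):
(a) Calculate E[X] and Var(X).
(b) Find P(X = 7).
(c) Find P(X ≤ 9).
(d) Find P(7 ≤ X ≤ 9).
(a) E[X] = 8.0300, Var(X) = 2.1681
(b) P(X = 7) = 0.193744
(c) P(X ≤ 9) = 0.840988
(d) P(7 ≤ X ≤ 9) = 0.691704

We have X ~ Binomial(n=11, p=0.73).

(a) Moments:
E[X] = 8.0300
Var(X) = 2.1681
σ = √Var(X) = 1.4724

(b) Point probability using PMF:
P(X = 7) = 0.193744

(c) Cumulative probability using CDF:
P(X ≤ 9) = F(9) = 0.840988

(d) Range probability:
P(7 ≤ X ≤ 9) = P(X ≤ 9) - P(X ≤ 6)
                   = F(9) - F(6)
                   = 0.840988 - 0.149284
                   = 0.691704

This means approximately 69.2% of outcomes fall in the interval [7, 9].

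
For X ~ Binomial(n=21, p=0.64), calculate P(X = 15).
0.146227

We have X ~ Binomial(n=21, p=0.64).

For a Binomial distribution, the PMF gives us the probability of each outcome.

Using the PMF formula:
P(X = 15) = 0.146227

Rounded to 4 decimal places: 0.1462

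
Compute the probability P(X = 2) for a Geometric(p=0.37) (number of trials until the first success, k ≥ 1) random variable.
0.233100

We have X ~ Geometric(p=0.37) (number of trials until the first success, k ≥ 1).

For a Geometric distribution, the PMF gives us the probability of each outcome.

Using the PMF formula:
P(X = 2) = 0.233100

Rounded to 4 decimal places: 0.2331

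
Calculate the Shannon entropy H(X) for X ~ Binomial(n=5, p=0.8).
1.2430 nats

We have X ~ Binomial(n=5, p=0.8).

The Shannon entropy measures the uncertainty or information content of the distribution.

For a Binomial distribution with n=5, p=0.8:
H(X) = 1.2430 nats

(In bits, this would be 1.7933 bits.)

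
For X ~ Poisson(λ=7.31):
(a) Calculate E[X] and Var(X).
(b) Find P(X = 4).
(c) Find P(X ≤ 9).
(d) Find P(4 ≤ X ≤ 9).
(a) E[X] = 7.3100, Var(X) = 7.3100
(b) P(X = 4) = 0.079573
(c) P(X ≤ 9) = 0.797723
(d) P(4 ≤ X ≤ 9) = 0.730753

We have X ~ Poisson(λ=7.31).

(a) Moments:
E[X] = 7.3100
Var(X) = 7.3100
σ = √Var(X) = 2.7037

(b) Point probability using PMF:
P(X = 4) = 0.079573

(c) Cumulative probability using CDF:
P(X ≤ 9) = F(9) = 0.797723

(d) Range probability:
P(4 ≤ X ≤ 9) = P(X ≤ 9) - P(X ≤ 3)
                   = F(9) - F(3)
                   = 0.797723 - 0.066969
                   = 0.730753

This means approximately 73.1% of outcomes fall in the interval [4, 9].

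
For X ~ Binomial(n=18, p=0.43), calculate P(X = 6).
0.138032

We have X ~ Binomial(n=18, p=0.43).

For a Binomial distribution, the PMF gives us the probability of each outcome.

Using the PMF formula:
P(X = 6) = 0.138032

Rounded to 4 decimal places: 0.1380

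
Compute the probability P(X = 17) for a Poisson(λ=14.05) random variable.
0.072043

We have X ~ Poisson(λ=14.05).

For a Poisson distribution, the PMF gives us the probability of each outcome.

Using the PMF formula:
P(X = 17) = 0.072043

Rounded to 4 decimal places: 0.0720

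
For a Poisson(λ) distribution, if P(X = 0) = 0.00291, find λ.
λ = 5.8396

For a Poisson(λ) distribution, the PMF at 0 is:
P(X = 0) = λ^0 e^(-λ) / 0! = e^(-λ)

Given P(X = 0) = 0.00291:
e^(-λ) = 0.00291
-λ = ln(0.00291)
λ = -ln(0.00291) = 5.8396

Verification: e^(-5.8396) = 0.00291 ✓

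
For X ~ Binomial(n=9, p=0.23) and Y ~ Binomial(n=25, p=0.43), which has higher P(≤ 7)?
X has higher probability (P(X ≤ 7) = 0.9999 > P(Y ≤ 7) = 0.0929)

Compute P(≤ 7) for each distribution:

X ~ Binomial(n=9, p=0.23):
P(X ≤ 7) = 0.9999

Y ~ Binomial(n=25, p=0.43):
P(Y ≤ 7) = 0.0929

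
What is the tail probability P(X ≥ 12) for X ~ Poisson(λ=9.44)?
0.241641

We have X ~ Poisson(λ=9.44).

For discrete distributions, P(X ≥ 12) = 1 - P(X ≤ 11).

P(X ≤ 11) = 0.758359
P(X ≥ 12) = 1 - 0.758359 = 0.241641

So there's approximately a 24.2% chance that X is at least 12.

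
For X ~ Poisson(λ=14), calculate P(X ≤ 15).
0.669360

We have X ~ Poisson(λ=14).

The CDF gives us P(X ≤ k).

Using the CDF:
P(X ≤ 15) = 0.669360

This means there's approximately a 66.9% chance that X is at most 15.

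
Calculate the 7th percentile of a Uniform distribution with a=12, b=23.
12.7700

We have X ~ Uniform(a=12, b=23).

We want to find x such that P(X ≤ x) = 0.07.

This is the 7th percentile, which means 7% of values fall below this point.

Using the inverse CDF (quantile function):
x = F⁻¹(0.07) = 12.7700

Verification: P(X ≤ 12.7700) = 0.07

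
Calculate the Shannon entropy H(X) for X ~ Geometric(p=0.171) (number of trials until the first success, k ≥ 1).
2.6753 nats

We have X ~ Geometric(p=0.171) (number of trials until the first success, k ≥ 1).

The Shannon entropy measures the uncertainty or information content of the distribution.

For a Geometric distribution with p=0.171 (number of trials until the first success, k ≥ 1):
H(X) = 2.6753 nats

(In bits, this would be 3.8596 bits.)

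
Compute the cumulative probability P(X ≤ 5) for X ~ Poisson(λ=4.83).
0.645761

We have X ~ Poisson(λ=4.83).

The CDF gives us P(X ≤ k).

Using the CDF:
P(X ≤ 5) = 0.645761

This means there's approximately a 64.6% chance that X is at most 5.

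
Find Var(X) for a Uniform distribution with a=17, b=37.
33.3333

We have X ~ Uniform(a=17, b=37).

For a Uniform distribution with a=17, b=37:
Var(X) = 33.3333

The variance measures the spread of the distribution around the mean.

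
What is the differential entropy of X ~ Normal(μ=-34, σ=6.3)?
3.2595 nats

We have X ~ Normal(μ=-34, σ=6.3).

The differential entropy measures the uncertainty or information content of the distribution.

For a Normal distribution with μ=-34, σ=6.3:
h(X) = 3.2595 nats

(In bits, this would be 4.7024 bits.)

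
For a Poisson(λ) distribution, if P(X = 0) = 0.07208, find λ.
λ = 2.6300

For a Poisson(λ) distribution, the PMF at 0 is:
P(X = 0) = λ^0 e^(-λ) / 0! = e^(-λ)

Given P(X = 0) = 0.07208:
e^(-λ) = 0.07208
-λ = ln(0.07208)
λ = -ln(0.07208) = 2.6300

Verification: e^(-2.6300) = 0.07208 ✓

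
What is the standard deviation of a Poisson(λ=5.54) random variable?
2.3537

We have X ~ Poisson(λ=5.54).

For a Poisson distribution with λ=5.54:
σ = √Var(X) = 2.3537

The standard deviation is the square root of the variance.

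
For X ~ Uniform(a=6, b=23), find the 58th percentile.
15.8600

We have X ~ Uniform(a=6, b=23).

We want to find x such that P(X ≤ x) = 0.58.

This is the 58th percentile, which means 58% of values fall below this point.

Using the inverse CDF (quantile function):
x = F⁻¹(0.58) = 15.8600

Verification: P(X ≤ 15.8600) = 0.58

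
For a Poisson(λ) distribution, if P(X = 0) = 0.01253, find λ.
λ = 4.3796

For a Poisson(λ) distribution, the PMF at 0 is:
P(X = 0) = λ^0 e^(-λ) / 0! = e^(-λ)

Given P(X = 0) = 0.01253:
e^(-λ) = 0.01253
-λ = ln(0.01253)
λ = -ln(0.01253) = 4.3796

Verification: e^(-4.3796) = 0.01253 ✓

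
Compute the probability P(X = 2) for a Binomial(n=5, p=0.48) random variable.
0.323961

We have X ~ Binomial(n=5, p=0.48).

For a Binomial distribution, the PMF gives us the probability of each outcome.

Using the PMF formula:
P(X = 2) = 0.323961

Rounded to 4 decimal places: 0.3240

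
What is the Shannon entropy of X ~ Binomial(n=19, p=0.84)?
1.8664 nats

We have X ~ Binomial(n=19, p=0.84).

The Shannon entropy measures the uncertainty or information content of the distribution.

For a Binomial distribution with n=19, p=0.84:
H(X) = 1.8664 nats

(In bits, this would be 2.6927 bits.)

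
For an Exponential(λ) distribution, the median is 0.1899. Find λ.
λ = 3.6501

For X ~ Exponential(λ), the CDF is F(x) = 1 - e^(-λx).
The median m satisfies F(m) = 0.5:
1 - e^(-λm) = 0.5
e^(-λm) = 0.5
λm = ln(2)
m = ln(2) / λ

Given m = 0.1899:
λ = ln(2) / 0.1899 = 0.693147 / 0.1899 = 3.6501

Verification: ln(2) / 3.6501 = 0.1899 ✓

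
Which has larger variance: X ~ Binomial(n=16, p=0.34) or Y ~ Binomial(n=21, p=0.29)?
Y has larger variance (4.3239 > 3.5904)

Compute the variance for each distribution:

X ~ Binomial(n=16, p=0.34):
Var(X) = 3.5904

Y ~ Binomial(n=21, p=0.29):
Var(Y) = 4.3239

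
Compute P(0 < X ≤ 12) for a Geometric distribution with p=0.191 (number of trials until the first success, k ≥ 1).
0.921407

We have X ~ Geometric(p=0.191) (number of trials until the first success, k ≥ 1).

To find P(0 < X ≤ 12), we use:
P(0 < X ≤ 12) = P(X ≤ 12) - P(X ≤ 0)
                 = F(12) - F(0)
                 = 0.921407 - 0.000000
                 = 0.921407

So there's approximately a 92.1% chance that X falls in this range.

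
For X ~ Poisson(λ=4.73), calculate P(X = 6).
0.137284

We have X ~ Poisson(λ=4.73).

For a Poisson distribution, the PMF gives us the probability of each outcome.

Using the PMF formula:
P(X = 6) = 0.137284

Rounded to 4 decimal places: 0.1373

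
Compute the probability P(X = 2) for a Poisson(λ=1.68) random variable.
0.263011

We have X ~ Poisson(λ=1.68).

For a Poisson distribution, the PMF gives us the probability of each outcome.

Using the PMF formula:
P(X = 2) = 0.263011

Rounded to 4 decimal places: 0.2630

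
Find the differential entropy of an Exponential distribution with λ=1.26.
0.7689 nats

We have X ~ Exponential(λ=1.26).

The differential entropy measures the uncertainty or information content of the distribution.

For an Exponential distribution with λ=1.26:
h(X) = 0.7689 nats

(In bits, this would be 1.1093 bits.)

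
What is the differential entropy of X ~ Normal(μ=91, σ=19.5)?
4.3894 nats

We have X ~ Normal(μ=91, σ=19.5).

The differential entropy measures the uncertainty or information content of the distribution.

For a Normal distribution with μ=91, σ=19.5:
h(X) = 4.3894 nats

(In bits, this would be 6.3325 bits.)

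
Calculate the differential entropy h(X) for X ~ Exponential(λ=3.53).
-0.2613 nats

We have X ~ Exponential(λ=3.53).

The differential entropy measures the uncertainty or information content of the distribution.

For an Exponential distribution with λ=3.53:
h(X) = -0.2613 nats

(In bits, this would be -0.3770 bits.)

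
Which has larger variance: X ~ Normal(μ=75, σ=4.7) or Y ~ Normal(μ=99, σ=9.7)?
Y has larger variance (94.0900 > 22.0900)

Compute the variance for each distribution:

X ~ Normal(μ=75, σ=4.7):
Var(X) = 22.0900

Y ~ Normal(μ=99, σ=9.7):
Var(Y) = 94.0900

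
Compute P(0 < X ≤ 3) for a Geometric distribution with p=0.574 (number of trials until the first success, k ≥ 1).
0.922691

We have X ~ Geometric(p=0.574) (number of trials until the first success, k ≥ 1).

To find P(0 < X ≤ 3), we use:
P(0 < X ≤ 3) = P(X ≤ 3) - P(X ≤ 0)
                 = F(3) - F(0)
                 = 0.922691 - 0.000000
                 = 0.922691

So there's approximately a 92.3% chance that X falls in this range.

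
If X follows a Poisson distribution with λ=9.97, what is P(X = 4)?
0.019260

We have X ~ Poisson(λ=9.97).

For a Poisson distribution, the PMF gives us the probability of each outcome.

Using the PMF formula:
P(X = 4) = 0.019260

Rounded to 4 decimal places: 0.0193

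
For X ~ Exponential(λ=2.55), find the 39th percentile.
0.1938

We have X ~ Exponential(λ=2.55).

We want to find x such that P(X ≤ x) = 0.39.

This is the 39th percentile, which means 39% of values fall below this point.

Using the inverse CDF (quantile function):
x = F⁻¹(0.39) = 0.1938

Verification: P(X ≤ 0.1938) = 0.39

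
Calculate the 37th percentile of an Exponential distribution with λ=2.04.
0.2265

We have X ~ Exponential(λ=2.04).

We want to find x such that P(X ≤ x) = 0.37.

This is the 37th percentile, which means 37% of values fall below this point.

Using the inverse CDF (quantile function):
x = F⁻¹(0.37) = 0.2265

Verification: P(X ≤ 0.2265) = 0.37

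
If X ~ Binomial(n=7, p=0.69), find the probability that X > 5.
0.308646

We have X ~ Binomial(n=7, p=0.69).

P(X > 5) = 1 - P(X ≤ 5)
                = 1 - F(5)
                = 1 - 0.691354
                = 0.308646

So there's approximately a 30.9% chance that X exceeds 5.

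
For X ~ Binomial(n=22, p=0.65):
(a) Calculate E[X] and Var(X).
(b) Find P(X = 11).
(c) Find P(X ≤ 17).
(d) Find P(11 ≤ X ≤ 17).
(a) E[X] = 14.3000, Var(X) = 5.0050
(b) P(X = 11) = 0.059601
(c) P(X ≤ 17) = 0.928387
(d) P(11 ≤ X ≤ 17) = 0.881005

We have X ~ Binomial(n=22, p=0.65).

(a) Moments:
E[X] = 14.3000
Var(X) = 5.0050
σ = √Var(X) = 2.2372

(b) Point probability using PMF:
P(X = 11) = 0.059601

(c) Cumulative probability using CDF:
P(X ≤ 17) = F(17) = 0.928387

(d) Range probability:
P(11 ≤ X ≤ 17) = P(X ≤ 17) - P(X ≤ 10)
                   = F(17) - F(10)
                   = 0.928387 - 0.047381
                   = 0.881005

This means approximately 88.1% of outcomes fall in the interval [11, 17].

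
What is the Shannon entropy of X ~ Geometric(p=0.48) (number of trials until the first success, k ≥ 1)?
1.4424 nats

We have X ~ Geometric(p=0.48) (number of trials until the first success, k ≥ 1).

The Shannon entropy measures the uncertainty or information content of the distribution.

For a Geometric distribution with p=0.48 (number of trials until the first success, k ≥ 1):
H(X) = 1.4424 nats

(In bits, this would be 2.0809 bits.)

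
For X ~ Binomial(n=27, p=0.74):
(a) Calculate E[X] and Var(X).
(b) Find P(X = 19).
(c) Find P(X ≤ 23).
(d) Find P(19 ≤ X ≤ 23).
(a) E[X] = 19.9800, Var(X) = 5.1948
(b) P(X = 19) = 0.151900
(c) P(X ≤ 23) = 0.946768
(d) P(19 ≤ X ≤ 23) = 0.695041

We have X ~ Binomial(n=27, p=0.74).

(a) Moments:
E[X] = 19.9800
Var(X) = 5.1948
σ = √Var(X) = 2.2792

(b) Point probability using PMF:
P(X = 19) = 0.151900

(c) Cumulative probability using CDF:
P(X ≤ 23) = F(23) = 0.946768

(d) Range probability:
P(19 ≤ X ≤ 23) = P(X ≤ 23) - P(X ≤ 18)
                   = F(23) - F(18)
                   = 0.946768 - 0.251727
                   = 0.695041

This means approximately 69.5% of outcomes fall in the interval [19, 23].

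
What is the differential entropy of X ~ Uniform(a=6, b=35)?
3.3673 nats

We have X ~ Uniform(a=6, b=35).

The differential entropy measures the uncertainty or information content of the distribution.

For a Uniform distribution with a=6, b=35:
h(X) = 3.3673 nats

(In bits, this would be 4.8580 bits.)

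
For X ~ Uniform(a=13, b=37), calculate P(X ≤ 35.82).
0.950833

We have X ~ Uniform(a=13, b=37).

The CDF gives us P(X ≤ k).

Using the CDF:
P(X ≤ 35.82) = 0.950833

This means there's approximately a 95.1% chance that X is at most 35.82.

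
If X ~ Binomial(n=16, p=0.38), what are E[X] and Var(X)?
E[X] = 6.0800, Var(X) = 3.7696

We have X ~ Binomial(n=16, p=0.38).

For a Binomial distribution with n=16, p=0.38:

Expected value:
E[X] = 6.0800

Variance:
Var(X) = 3.7696

Standard deviation:
σ = √Var(X) = 1.9415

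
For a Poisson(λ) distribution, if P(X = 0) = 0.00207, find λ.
λ = 6.1802

For a Poisson(λ) distribution, the PMF at 0 is:
P(X = 0) = λ^0 e^(-λ) / 0! = e^(-λ)

Given P(X = 0) = 0.00207:
e^(-λ) = 0.00207
-λ = ln(0.00207)
λ = -ln(0.00207) = 6.1802

Verification: e^(-6.1802) = 0.00207 ✓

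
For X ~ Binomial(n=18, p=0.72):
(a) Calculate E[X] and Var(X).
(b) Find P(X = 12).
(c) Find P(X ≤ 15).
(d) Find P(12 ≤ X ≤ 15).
(a) E[X] = 12.9600, Var(X) = 3.6288
(b) P(X = 12) = 0.173624
(c) P(X ≤ 15) = 0.915805
(d) P(12 ≤ X ≤ 15) = 0.698685

We have X ~ Binomial(n=18, p=0.72).

(a) Moments:
E[X] = 12.9600
Var(X) = 3.6288
σ = √Var(X) = 1.9049

(b) Point probability using PMF:
P(X = 12) = 0.173624

(c) Cumulative probability using CDF:
P(X ≤ 15) = F(15) = 0.915805

(d) Range probability:
P(12 ≤ X ≤ 15) = P(X ≤ 15) - P(X ≤ 11)
                   = F(15) - F(11)
                   = 0.915805 - 0.217120
                   = 0.698685

This means approximately 69.9% of outcomes fall in the interval [12, 15].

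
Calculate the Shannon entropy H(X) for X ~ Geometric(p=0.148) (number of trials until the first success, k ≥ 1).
2.8326 nats

We have X ~ Geometric(p=0.148) (number of trials until the first success, k ≥ 1).

The Shannon entropy measures the uncertainty or information content of the distribution.

For a Geometric distribution with p=0.148 (number of trials until the first success, k ≥ 1):
H(X) = 2.8326 nats

(In bits, this would be 4.0866 bits.)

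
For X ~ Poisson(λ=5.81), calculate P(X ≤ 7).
0.769698

We have X ~ Poisson(λ=5.81).

The CDF gives us P(X ≤ k).

Using the CDF:
P(X ≤ 7) = 0.769698

This means there's approximately a 77.0% chance that X is at most 7.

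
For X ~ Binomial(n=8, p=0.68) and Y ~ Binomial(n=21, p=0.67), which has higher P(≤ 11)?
X has higher probability (P(X ≤ 11) = 1.0000 > P(Y ≤ 11) = 0.1180)

Compute P(≤ 11) for each distribution:

X ~ Binomial(n=8, p=0.68):
P(X ≤ 11) = 1.0000

Y ~ Binomial(n=21, p=0.67):
P(Y ≤ 11) = 0.1180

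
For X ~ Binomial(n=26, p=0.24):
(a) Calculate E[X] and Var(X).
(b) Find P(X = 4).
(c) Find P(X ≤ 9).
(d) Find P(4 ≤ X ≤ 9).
(a) E[X] = 6.2400, Var(X) = 4.7424
(b) P(X = 4) = 0.118409
(c) P(X ≤ 9) = 0.927981
(d) P(4 ≤ X ≤ 9) = 0.829622

We have X ~ Binomial(n=26, p=0.24).

(a) Moments:
E[X] = 6.2400
Var(X) = 4.7424
σ = √Var(X) = 2.1777

(b) Point probability using PMF:
P(X = 4) = 0.118409

(c) Cumulative probability using CDF:
P(X ≤ 9) = F(9) = 0.927981

(d) Range probability:
P(4 ≤ X ≤ 9) = P(X ≤ 9) - P(X ≤ 3)
                   = F(9) - F(3)
                   = 0.927981 - 0.098359
                   = 0.829622

This means approximately 83.0% of outcomes fall in the interval [4, 9].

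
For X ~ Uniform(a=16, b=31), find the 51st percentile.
23.6500

We have X ~ Uniform(a=16, b=31).

We want to find x such that P(X ≤ x) = 0.51.

This is the 51st percentile, which means 51% of values fall below this point.

Using the inverse CDF (quantile function):
x = F⁻¹(0.51) = 23.6500

Verification: P(X ≤ 23.6500) = 0.51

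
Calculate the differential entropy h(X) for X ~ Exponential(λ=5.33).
-0.6734 nats

We have X ~ Exponential(λ=5.33).

The differential entropy measures the uncertainty or information content of the distribution.

For an Exponential distribution with λ=5.33:
h(X) = -0.6734 nats

(In bits, this would be -0.9714 bits.)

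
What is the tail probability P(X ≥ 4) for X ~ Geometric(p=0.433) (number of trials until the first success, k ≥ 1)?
0.182284

We have X ~ Geometric(p=0.433) (number of trials until the first success, k ≥ 1).

For discrete distributions, P(X ≥ 4) = 1 - P(X ≤ 3).

P(X ≤ 3) = 0.817716
P(X ≥ 4) = 1 - 0.817716 = 0.182284

So there's approximately a 18.2% chance that X is at least 4.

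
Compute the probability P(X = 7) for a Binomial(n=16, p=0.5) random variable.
0.174561

We have X ~ Binomial(n=16, p=0.5).

For a Binomial distribution, the PMF gives us the probability of each outcome.

Using the PMF formula:
P(X = 7) = 0.174561

Rounded to 4 decimal places: 0.1746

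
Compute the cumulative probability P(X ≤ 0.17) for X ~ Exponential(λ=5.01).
0.573311

We have X ~ Exponential(λ=5.01).

The CDF gives us P(X ≤ k).

Using the CDF:
P(X ≤ 0.17) = 0.573311

This means there's approximately a 57.3% chance that X is at most 0.17.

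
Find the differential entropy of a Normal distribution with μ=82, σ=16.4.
4.2162 nats

We have X ~ Normal(μ=82, σ=16.4).

The differential entropy measures the uncertainty or information content of the distribution.

For a Normal distribution with μ=82, σ=16.4:
h(X) = 4.2162 nats

(In bits, this would be 6.0827 bits.)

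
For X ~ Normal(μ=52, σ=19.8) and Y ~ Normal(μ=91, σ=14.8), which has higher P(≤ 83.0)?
X has higher probability (P(X ≤ 83.0) = 0.9413 > P(Y ≤ 83.0) = 0.2944)

Compute P(≤ 83.0) for each distribution:

X ~ Normal(μ=52, σ=19.8):
P(X ≤ 83.0) = 0.9413

Y ~ Normal(μ=91, σ=14.8):
P(Y ≤ 83.0) = 0.2944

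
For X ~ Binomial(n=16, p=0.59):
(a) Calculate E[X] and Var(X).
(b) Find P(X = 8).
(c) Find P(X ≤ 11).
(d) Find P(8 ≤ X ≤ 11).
(a) E[X] = 9.4400, Var(X) = 3.8704
(b) P(X = 8) = 0.150892
(c) P(X ≤ 11) = 0.852877
(d) P(8 ≤ X ≤ 11) = 0.690932

We have X ~ Binomial(n=16, p=0.59).

(a) Moments:
E[X] = 9.4400
Var(X) = 3.8704
σ = √Var(X) = 1.9673

(b) Point probability using PMF:
P(X = 8) = 0.150892

(c) Cumulative probability using CDF:
P(X ≤ 11) = F(11) = 0.852877

(d) Range probability:
P(8 ≤ X ≤ 11) = P(X ≤ 11) - P(X ≤ 7)
                   = F(11) - F(7)
                   = 0.852877 - 0.161945
                   = 0.690932

This means approximately 69.1% of outcomes fall in the interval [8, 11].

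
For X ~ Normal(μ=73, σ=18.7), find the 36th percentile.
66.2968

We have X ~ Normal(μ=73, σ=18.7).

We want to find x such that P(X ≤ x) = 0.36.

This is the 36th percentile, which means 36% of values fall below this point.

Using the inverse CDF (quantile function):
x = F⁻¹(0.36) = 66.2968

Verification: P(X ≤ 66.2968) = 0.36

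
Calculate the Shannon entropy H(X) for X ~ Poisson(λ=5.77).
2.2790 nats

We have X ~ Poisson(λ=5.77).

The Shannon entropy measures the uncertainty or information content of the distribution.

For a Poisson distribution with λ=5.77:
H(X) = 2.2790 nats

(In bits, this would be 3.2879 bits.)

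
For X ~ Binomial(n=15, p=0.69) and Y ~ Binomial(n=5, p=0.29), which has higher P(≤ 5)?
Y has higher probability (P(Y ≤ 5) = 1.0000 > P(X ≤ 5) = 0.0048)

Compute P(≤ 5) for each distribution:

X ~ Binomial(n=15, p=0.69):
P(X ≤ 5) = 0.0048

Y ~ Binomial(n=5, p=0.29):
P(Y ≤ 5) = 1.0000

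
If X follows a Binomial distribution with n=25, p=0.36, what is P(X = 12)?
0.074473

We have X ~ Binomial(n=25, p=0.36).

For a Binomial distribution, the PMF gives us the probability of each outcome.

Using the PMF formula:
P(X = 12) = 0.074473

Rounded to 4 decimal places: 0.0745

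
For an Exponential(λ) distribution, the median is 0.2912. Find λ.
λ = 2.3803

For X ~ Exponential(λ), the CDF is F(x) = 1 - e^(-λx).
The median m satisfies F(m) = 0.5:
1 - e^(-λm) = 0.5
e^(-λm) = 0.5
λm = ln(2)
m = ln(2) / λ

Given m = 0.2912:
λ = ln(2) / 0.2912 = 0.693147 / 0.2912 = 2.3803

Verification: ln(2) / 2.3803 = 0.2912 ✓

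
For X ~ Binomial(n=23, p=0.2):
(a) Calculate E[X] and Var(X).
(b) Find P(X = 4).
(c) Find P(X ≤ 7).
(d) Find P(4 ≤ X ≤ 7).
(a) E[X] = 4.6000, Var(X) = 3.6800
(b) P(X = 4) = 0.204182
(c) P(X ≤ 7) = 0.928494
(d) P(4 ≤ X ≤ 7) = 0.631963

We have X ~ Binomial(n=23, p=0.2).

(a) Moments:
E[X] = 4.6000
Var(X) = 3.6800
σ = √Var(X) = 1.9183

(b) Point probability using PMF:
P(X = 4) = 0.204182

(c) Cumulative probability using CDF:
P(X ≤ 7) = F(7) = 0.928494

(d) Range probability:
P(4 ≤ X ≤ 7) = P(X ≤ 7) - P(X ≤ 3)
                   = F(7) - F(3)
                   = 0.928494 - 0.296531
                   = 0.631963

This means approximately 63.2% of outcomes fall in the interval [4, 7].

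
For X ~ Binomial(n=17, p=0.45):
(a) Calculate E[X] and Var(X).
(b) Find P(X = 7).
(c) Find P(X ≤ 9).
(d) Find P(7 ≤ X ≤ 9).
(a) E[X] = 7.6500, Var(X) = 4.2075
(b) P(X = 7) = 0.184073
(c) P(X ≤ 9) = 0.816592
(d) P(7 ≤ X ≤ 9) = 0.526357

We have X ~ Binomial(n=17, p=0.45).

(a) Moments:
E[X] = 7.6500
Var(X) = 4.2075
σ = √Var(X) = 2.0512

(b) Point probability using PMF:
P(X = 7) = 0.184073

(c) Cumulative probability using CDF:
P(X ≤ 9) = F(9) = 0.816592

(d) Range probability:
P(7 ≤ X ≤ 9) = P(X ≤ 9) - P(X ≤ 6)
                   = F(9) - F(6)
                   = 0.816592 - 0.290235
                   = 0.526357

This means approximately 52.6% of outcomes fall in the interval [7, 9].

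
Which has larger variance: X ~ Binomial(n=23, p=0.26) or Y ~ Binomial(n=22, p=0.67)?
Y has larger variance (4.8642 > 4.4252)

Compute the variance for each distribution:

X ~ Binomial(n=23, p=0.26):
Var(X) = 4.4252

Y ~ Binomial(n=22, p=0.67):
Var(Y) = 4.8642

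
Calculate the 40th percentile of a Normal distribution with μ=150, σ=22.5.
144.2997

We have X ~ Normal(μ=150, σ=22.5).

We want to find x such that P(X ≤ x) = 0.4.

This is the 40th percentile, which means 40% of values fall below this point.

Using the inverse CDF (quantile function):
x = F⁻¹(0.4) = 144.2997

Verification: P(X ≤ 144.2997) = 0.4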